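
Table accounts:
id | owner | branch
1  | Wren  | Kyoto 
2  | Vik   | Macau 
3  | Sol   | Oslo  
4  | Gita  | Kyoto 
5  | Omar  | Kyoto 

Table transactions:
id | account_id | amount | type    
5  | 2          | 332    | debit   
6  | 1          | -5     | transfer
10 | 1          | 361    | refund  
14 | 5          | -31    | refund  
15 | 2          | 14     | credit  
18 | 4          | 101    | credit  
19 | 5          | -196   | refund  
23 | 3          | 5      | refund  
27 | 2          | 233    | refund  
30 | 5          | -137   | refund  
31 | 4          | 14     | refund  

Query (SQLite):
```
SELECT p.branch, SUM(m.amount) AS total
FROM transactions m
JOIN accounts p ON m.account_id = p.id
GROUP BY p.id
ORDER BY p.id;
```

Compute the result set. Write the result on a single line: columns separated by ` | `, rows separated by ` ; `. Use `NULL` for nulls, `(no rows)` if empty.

Join each transactions row to its accounts via account_id.
Group joined rows by accounts.id; compute SUM(m.amount) per group.
  1: ids {6, 10} → SUM(m.amount)=356
  2: ids {5, 15, 27} → SUM(m.amount)=579
  3: ids {23} → SUM(m.amount)=5
  4: ids {18, 31} → SUM(m.amount)=115
  5: ids {14, 19, 30} → SUM(m.amount)=-364

Kyoto | 356 ; Macau | 579 ; Oslo | 5 ; Kyoto | 115 ; Kyoto | -364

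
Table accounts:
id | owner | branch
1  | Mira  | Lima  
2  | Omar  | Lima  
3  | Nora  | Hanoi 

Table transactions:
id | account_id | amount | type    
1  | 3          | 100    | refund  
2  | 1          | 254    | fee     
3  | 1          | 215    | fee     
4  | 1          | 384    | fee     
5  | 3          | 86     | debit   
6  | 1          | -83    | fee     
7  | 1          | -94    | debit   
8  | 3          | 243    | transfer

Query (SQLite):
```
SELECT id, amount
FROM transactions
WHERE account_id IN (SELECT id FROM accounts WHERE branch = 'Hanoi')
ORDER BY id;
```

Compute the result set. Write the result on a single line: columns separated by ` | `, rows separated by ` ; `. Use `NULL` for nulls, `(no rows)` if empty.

1 | 100 ; 5 | 86 ; 8 | 243

Inner query: accounts.id where branch = 'Hanoi'.
Outer: keep transactions rows whose account_id is in that set.
Inner query → {3}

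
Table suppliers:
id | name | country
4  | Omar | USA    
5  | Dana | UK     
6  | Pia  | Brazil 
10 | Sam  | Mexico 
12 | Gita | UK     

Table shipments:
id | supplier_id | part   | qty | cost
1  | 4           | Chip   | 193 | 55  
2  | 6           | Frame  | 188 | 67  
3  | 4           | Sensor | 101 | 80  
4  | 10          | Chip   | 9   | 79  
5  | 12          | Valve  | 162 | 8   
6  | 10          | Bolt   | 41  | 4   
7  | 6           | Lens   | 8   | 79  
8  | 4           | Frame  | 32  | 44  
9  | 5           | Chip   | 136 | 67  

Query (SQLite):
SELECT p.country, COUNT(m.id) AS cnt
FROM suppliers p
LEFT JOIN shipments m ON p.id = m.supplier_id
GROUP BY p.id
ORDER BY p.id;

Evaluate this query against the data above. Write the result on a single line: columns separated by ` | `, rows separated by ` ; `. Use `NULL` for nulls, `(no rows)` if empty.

USA | 3 ; UK | 1 ; Brazil | 2 ; Mexico | 2 ; UK | 1

LEFT JOIN keeps every suppliers row; unmatched ones get NULL for shipments columns.
Group by suppliers.id and compute COUNT(m.id). COUNT(col) of an all-NULL group is 0.
  4: ids {1, 3, 8} → COUNT(m.id)=3
  5: ids {9} → COUNT(m.id)=1
  6: ids {2, 7} → COUNT(m.id)=2
  10: ids {4, 6} → COUNT(m.id)=2
  12: ids {5} → COUNT(m.id)=1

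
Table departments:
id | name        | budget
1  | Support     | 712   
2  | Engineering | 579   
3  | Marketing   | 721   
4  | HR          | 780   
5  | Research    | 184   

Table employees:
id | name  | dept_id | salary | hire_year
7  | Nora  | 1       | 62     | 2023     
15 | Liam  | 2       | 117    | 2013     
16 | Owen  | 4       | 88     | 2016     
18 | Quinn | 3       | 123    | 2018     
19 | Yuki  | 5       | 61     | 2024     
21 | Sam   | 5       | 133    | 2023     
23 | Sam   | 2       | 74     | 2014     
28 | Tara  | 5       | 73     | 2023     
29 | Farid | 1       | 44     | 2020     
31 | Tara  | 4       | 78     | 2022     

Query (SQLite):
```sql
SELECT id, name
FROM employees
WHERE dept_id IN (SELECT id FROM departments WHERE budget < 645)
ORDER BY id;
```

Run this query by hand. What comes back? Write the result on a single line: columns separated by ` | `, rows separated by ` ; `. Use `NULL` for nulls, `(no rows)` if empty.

Inner query: departments.id where budget < 645.
Outer: keep employees rows whose dept_id is in that set.
Inner query → {2, 5}

15 | Liam ; 19 | Yuki ; 21 | Sam ; 23 | Sam ; 28 | Tara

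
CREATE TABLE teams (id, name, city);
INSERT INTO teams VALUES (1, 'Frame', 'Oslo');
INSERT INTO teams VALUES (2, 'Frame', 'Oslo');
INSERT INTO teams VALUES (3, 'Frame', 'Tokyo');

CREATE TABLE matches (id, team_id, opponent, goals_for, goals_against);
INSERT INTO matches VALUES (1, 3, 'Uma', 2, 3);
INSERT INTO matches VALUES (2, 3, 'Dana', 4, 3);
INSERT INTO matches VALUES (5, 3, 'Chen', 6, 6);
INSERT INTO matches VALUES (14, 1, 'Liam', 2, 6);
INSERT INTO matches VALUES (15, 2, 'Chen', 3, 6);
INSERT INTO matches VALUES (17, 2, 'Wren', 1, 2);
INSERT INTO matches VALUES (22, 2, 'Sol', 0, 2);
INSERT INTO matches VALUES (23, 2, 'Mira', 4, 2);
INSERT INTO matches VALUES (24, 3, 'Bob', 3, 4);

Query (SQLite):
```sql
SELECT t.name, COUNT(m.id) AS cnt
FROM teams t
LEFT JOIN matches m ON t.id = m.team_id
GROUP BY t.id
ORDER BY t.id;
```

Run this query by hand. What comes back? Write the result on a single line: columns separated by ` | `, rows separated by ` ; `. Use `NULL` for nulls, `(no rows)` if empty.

LEFT JOIN keeps every teams row; unmatched ones get NULL for matches columns.
Group by teams.id and compute COUNT(m.id). COUNT(col) of an all-NULL group is 0.
  1: ids {14} → COUNT(m.id)=1
  2: ids {15, 17, 22, 23} → COUNT(m.id)=4
  3: ids {1, 2, 5, 24} → COUNT(m.id)=4

Frame | 1 ; Frame | 4 ; Frame | 4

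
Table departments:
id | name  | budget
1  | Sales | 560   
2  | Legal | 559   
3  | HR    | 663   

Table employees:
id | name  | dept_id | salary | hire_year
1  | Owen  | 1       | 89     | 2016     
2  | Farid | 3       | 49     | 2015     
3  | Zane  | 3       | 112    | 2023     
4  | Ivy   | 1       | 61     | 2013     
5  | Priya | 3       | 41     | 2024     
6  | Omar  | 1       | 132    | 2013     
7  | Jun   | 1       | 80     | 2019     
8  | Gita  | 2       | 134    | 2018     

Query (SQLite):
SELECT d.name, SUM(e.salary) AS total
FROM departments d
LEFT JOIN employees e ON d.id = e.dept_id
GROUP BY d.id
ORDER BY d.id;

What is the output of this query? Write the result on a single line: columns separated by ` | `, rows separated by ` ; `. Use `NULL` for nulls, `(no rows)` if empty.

Sales | 362 ; Legal | 134 ; HR | 202

LEFT JOIN keeps every departments row; unmatched ones get NULL for employees columns.
Group by departments.id and compute SUM(e.salary). SUM over an all-NULL group is NULL.
  1: ids {1, 4, 6, 7} → SUM(e.salary)=362
  2: ids {8} → SUM(e.salary)=134
  3: ids {2, 3, 5} → SUM(e.salary)=202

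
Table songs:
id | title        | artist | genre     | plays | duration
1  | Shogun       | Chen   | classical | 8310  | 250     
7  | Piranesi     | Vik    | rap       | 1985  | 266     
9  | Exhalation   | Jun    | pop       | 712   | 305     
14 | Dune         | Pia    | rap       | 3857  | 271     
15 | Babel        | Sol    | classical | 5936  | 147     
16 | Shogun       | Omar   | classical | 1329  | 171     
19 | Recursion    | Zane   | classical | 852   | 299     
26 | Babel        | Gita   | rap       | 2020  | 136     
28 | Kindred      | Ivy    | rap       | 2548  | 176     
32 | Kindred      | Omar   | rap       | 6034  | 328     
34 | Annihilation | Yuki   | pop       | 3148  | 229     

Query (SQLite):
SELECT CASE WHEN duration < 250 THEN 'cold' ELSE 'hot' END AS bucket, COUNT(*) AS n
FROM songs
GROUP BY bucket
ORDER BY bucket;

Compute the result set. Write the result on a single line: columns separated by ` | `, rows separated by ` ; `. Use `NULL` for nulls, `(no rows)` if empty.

Bucket rows by duration < 250 → 'cold' else 'hot'; count each bucket.

cold | 5 ; hot | 6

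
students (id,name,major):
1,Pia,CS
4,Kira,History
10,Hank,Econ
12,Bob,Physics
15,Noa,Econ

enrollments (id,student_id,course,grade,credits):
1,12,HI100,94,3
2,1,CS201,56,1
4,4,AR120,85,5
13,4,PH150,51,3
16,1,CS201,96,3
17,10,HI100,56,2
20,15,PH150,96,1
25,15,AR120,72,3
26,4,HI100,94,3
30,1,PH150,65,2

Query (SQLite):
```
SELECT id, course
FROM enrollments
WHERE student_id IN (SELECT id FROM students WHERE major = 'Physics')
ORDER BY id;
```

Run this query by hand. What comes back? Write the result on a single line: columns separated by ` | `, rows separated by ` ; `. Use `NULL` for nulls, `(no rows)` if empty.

1 | HI100

Inner query: students.id where major = 'Physics'.
Outer: keep enrollments rows whose student_id is in that set.
Inner query → {12}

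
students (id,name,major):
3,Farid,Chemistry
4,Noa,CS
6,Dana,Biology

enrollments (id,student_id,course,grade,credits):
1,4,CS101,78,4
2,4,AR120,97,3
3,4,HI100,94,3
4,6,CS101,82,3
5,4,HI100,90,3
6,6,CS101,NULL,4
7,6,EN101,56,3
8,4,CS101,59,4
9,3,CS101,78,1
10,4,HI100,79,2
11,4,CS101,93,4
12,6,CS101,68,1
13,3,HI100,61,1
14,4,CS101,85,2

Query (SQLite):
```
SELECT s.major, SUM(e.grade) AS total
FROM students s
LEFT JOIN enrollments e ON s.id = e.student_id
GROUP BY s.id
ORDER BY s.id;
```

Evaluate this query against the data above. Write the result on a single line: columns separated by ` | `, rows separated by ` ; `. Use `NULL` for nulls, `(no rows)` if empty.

Chemistry | 139 ; CS | 675 ; Biology | 206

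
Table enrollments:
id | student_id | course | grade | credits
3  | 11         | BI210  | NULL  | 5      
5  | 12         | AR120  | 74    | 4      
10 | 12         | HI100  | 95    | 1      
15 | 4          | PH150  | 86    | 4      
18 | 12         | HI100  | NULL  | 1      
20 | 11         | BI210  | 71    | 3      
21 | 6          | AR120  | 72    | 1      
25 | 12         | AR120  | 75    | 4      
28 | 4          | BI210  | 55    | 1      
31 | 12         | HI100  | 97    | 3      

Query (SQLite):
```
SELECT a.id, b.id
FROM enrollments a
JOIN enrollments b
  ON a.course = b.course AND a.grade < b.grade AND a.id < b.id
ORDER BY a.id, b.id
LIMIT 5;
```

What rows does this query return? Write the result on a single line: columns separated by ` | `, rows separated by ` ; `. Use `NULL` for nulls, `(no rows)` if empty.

5 | 25 ; 10 | 31 ; 21 | 25

Pairs (a,b) with same course, a.grade < b.grade, a.id < b.id.
course groups: AR120:{5,21,25} BI210:{3,20,28} HI100:{10,18,31} PH150:{15}
Ordered by (a.id, b.id); first 5.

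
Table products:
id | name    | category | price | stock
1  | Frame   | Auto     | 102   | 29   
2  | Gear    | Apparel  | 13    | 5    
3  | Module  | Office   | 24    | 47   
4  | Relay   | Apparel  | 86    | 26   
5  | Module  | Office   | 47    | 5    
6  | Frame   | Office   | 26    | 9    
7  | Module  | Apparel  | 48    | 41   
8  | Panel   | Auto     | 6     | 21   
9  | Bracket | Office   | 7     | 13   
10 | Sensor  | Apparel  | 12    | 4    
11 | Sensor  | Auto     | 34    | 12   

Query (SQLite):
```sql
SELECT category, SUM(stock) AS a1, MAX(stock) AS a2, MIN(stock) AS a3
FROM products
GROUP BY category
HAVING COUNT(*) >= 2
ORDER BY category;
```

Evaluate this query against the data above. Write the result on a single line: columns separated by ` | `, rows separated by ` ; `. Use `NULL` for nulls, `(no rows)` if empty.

Group products by category.
Per group compute: SUM(stock), MAX(stock), MIN(stock).
HAVING: drop groups with fewer than 2 rows.
  Apparel: ids {2, 4, 7, 10} → SUM(stock)=76, MAX(stock)=41, MIN(stock)=4
  Auto: ids {1, 8, 11} → SUM(stock)=62, MAX(stock)=29, MIN(stock)=12
  Office: ids {3, 5, 6, 9} → SUM(stock)=74, MAX(stock)=47, MIN(stock)=5

Apparel | 76 | 41 | 4 ; Auto | 62 | 29 | 12 ; Office | 74 | 47 | 5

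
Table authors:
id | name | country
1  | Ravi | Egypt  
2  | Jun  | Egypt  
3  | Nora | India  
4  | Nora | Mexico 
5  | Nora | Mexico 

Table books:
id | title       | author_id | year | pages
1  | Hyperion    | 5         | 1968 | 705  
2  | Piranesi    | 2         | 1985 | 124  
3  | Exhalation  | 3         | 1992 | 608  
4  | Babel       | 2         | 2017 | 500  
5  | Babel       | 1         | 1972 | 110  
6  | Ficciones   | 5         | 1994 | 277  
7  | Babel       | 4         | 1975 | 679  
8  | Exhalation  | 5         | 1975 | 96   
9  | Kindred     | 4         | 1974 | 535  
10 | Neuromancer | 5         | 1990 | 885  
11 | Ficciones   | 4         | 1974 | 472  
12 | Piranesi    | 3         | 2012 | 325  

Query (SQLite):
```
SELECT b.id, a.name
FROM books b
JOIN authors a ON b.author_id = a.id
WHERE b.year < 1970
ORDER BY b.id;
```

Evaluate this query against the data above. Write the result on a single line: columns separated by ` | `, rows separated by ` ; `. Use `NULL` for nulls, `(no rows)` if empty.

Each books row matches the authors row where author_id = authors.id.
Then keep rows with b.year < 1970.

1 | Nora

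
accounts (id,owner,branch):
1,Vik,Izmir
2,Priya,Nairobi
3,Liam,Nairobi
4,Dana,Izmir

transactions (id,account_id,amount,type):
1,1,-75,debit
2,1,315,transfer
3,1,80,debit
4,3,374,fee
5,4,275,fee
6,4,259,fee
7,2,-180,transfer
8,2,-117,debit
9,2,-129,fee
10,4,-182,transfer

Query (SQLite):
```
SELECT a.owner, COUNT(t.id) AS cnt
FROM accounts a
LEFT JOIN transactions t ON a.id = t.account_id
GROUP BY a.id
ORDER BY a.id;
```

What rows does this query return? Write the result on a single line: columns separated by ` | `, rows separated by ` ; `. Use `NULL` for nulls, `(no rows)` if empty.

Vik | 3 ; Priya | 3 ; Liam | 1 ; Dana | 3

LEFT JOIN keeps every accounts row; unmatched ones get NULL for transactions columns.
Group by accounts.id and compute COUNT(t.id). COUNT(col) of an all-NULL group is 0.
  1: ids {1, 2, 3} → COUNT(t.id)=3
  2: ids {7, 8, 9} → COUNT(t.id)=3
  3: ids {4} → COUNT(t.id)=1
  4: ids {5, 6, 10} → COUNT(t.id)=3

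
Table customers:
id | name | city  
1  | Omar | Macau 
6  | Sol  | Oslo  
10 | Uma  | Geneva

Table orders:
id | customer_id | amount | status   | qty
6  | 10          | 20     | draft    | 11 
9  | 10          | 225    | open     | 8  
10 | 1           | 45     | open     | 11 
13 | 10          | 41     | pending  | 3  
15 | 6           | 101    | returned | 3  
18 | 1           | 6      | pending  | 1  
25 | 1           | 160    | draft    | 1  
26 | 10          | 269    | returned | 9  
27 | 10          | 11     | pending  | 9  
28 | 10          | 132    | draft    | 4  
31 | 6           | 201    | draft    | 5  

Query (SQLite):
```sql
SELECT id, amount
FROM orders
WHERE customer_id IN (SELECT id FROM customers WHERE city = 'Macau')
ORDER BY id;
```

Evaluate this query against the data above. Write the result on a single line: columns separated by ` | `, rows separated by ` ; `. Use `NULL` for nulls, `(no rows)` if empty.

Inner query: customers.id where city = 'Macau'.
Outer: keep orders rows whose customer_id is in that set.
Inner query → {1}

10 | 45 ; 18 | 6 ; 25 | 160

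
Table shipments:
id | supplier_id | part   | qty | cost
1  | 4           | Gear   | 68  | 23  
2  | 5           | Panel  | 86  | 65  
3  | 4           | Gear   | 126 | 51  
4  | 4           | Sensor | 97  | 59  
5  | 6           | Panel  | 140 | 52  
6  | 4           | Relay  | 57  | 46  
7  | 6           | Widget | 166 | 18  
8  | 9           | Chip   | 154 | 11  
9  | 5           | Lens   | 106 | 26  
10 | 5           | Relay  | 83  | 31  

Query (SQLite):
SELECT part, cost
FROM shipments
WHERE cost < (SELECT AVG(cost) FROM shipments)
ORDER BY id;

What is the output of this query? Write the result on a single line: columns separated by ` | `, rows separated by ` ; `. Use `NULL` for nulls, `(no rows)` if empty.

Scalar subquery: AVG(cost) over all shipments rows = 38.2.
Keep rows where cost < that value.

Gear | 23 ; Widget | 18 ; Chip | 11 ; Lens | 26 ; Relay | 31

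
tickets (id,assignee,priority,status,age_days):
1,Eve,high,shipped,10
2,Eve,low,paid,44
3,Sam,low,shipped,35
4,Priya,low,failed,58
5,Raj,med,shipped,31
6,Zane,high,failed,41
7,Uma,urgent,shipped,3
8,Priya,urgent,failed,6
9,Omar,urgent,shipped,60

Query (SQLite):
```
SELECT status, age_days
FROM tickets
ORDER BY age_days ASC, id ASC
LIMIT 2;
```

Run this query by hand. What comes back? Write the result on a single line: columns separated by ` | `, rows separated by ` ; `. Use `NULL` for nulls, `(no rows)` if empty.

Sort by age_days asc, tiebreak id asc: (3, id=7), (6, id=8), (10, id=1), (31, id=5), (35, id=3) …. Take first 2.

shipped | 3 ; failed | 6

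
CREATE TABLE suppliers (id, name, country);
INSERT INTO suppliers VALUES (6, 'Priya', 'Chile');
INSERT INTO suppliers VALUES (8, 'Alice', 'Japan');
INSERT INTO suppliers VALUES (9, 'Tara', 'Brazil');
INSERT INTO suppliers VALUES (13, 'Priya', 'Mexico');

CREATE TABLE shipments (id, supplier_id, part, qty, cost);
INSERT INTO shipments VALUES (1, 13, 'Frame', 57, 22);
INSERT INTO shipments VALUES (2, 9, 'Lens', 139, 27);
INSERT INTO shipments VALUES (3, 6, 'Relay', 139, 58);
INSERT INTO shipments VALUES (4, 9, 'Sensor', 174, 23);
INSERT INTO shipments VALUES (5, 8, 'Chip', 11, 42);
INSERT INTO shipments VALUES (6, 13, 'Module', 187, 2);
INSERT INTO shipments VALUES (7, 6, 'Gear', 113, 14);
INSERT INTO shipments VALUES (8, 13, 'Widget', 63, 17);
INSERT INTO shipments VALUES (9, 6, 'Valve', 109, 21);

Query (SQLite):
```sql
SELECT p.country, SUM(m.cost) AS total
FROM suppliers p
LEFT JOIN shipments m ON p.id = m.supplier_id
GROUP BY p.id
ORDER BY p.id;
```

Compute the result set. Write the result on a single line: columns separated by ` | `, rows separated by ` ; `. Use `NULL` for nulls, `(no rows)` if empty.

Chile | 93 ; Japan | 42 ; Brazil | 50 ; Mexico | 41

LEFT JOIN keeps every suppliers row; unmatched ones get NULL for shipments columns.
Group by suppliers.id and compute SUM(m.cost). SUM over an all-NULL group is NULL.
  6: ids {3, 7, 9} → SUM(m.cost)=93
  8: ids {5} → SUM(m.cost)=42
  9: ids {2, 4} → SUM(m.cost)=50
  13: ids {1, 6, 8} → SUM(m.cost)=41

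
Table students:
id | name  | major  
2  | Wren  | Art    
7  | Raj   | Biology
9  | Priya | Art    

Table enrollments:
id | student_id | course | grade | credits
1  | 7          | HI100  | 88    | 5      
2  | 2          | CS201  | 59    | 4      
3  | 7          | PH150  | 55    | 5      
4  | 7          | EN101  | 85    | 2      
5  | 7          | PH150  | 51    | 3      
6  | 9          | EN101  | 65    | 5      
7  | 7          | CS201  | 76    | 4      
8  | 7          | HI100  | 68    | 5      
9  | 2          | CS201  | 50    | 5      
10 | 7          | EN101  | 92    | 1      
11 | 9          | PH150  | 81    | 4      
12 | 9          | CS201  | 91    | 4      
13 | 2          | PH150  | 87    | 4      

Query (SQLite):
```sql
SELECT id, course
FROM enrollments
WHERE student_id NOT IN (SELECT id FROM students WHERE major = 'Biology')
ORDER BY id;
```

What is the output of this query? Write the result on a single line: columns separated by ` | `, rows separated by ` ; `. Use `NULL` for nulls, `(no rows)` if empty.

Inner query: students.id where major = 'Biology'.
Outer: keep enrollments rows whose student_id is not in that set.
Inner query → {7}

2 | CS201 ; 6 | EN101 ; 9 | CS201 ; 11 | PH150 ; 12 | CS201 ; 13 | PH150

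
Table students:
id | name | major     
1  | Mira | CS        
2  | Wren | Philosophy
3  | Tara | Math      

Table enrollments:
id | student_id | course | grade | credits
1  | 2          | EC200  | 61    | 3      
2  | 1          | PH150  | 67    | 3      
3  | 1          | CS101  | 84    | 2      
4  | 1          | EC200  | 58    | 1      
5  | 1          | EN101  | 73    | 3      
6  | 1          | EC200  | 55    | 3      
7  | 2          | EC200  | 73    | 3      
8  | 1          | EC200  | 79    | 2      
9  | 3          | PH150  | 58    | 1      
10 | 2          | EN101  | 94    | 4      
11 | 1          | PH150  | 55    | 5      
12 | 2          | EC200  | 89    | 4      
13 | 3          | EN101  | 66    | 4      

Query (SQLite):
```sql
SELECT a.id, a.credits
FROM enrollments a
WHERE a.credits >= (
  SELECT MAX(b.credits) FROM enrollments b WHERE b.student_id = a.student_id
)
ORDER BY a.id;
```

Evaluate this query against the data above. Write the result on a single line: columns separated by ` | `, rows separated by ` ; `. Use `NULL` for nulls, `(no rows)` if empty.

10 | 4 ; 11 | 5 ; 12 | 4 ; 13 | 4

For each enrollments row a, compute MAX(credits) over rows sharing a.student_id.
Keep row a if a.credits >= that per-group MAX.
  student_id=1: MAX(credits) = 5
  student_id=2: MAX(credits) = 4
  student_id=3: MAX(credits) = 4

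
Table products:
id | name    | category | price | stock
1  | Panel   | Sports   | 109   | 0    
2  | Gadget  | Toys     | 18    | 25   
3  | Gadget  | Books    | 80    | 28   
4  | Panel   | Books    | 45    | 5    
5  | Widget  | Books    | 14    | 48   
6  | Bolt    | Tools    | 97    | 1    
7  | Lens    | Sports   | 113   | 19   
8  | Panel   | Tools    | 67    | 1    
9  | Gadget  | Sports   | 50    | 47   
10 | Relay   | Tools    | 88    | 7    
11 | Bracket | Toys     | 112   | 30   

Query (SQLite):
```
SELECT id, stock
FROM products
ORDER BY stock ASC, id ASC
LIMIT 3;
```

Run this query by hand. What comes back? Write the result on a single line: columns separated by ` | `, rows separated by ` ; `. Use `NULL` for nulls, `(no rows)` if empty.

Sort by stock asc, tiebreak id asc: (0, id=1), (1, id=6), (1, id=8), (5, id=4), (7, id=10), (19, id=7) …. Take first 3.

1 | 0 ; 6 | 1 ; 8 | 1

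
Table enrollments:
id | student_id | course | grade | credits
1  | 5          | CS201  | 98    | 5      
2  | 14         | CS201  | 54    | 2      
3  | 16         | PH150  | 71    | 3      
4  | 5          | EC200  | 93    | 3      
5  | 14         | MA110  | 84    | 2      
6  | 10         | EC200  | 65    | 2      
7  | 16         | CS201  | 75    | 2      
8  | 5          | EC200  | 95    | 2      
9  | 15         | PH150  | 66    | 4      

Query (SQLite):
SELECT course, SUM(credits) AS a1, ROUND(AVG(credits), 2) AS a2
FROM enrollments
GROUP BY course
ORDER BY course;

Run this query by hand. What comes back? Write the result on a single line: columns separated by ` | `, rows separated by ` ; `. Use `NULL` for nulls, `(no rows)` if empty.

Group enrollments by course.
Per group compute: SUM(credits), ROUND(AVG(credits), 2).
  CS201: ids {1, 2, 7} → SUM(credits)=9, ROUND(AVG(credits), 2)=3
  EC200: ids {4, 6, 8} → SUM(credits)=7, ROUND(AVG(credits), 2)=2.33
  MA110: ids {5} → SUM(credits)=2, ROUND(AVG(credits), 2)=2
  PH150: ids {3, 9} → SUM(credits)=7, ROUND(AVG(credits), 2)=3.5

CS201 | 9 | 3 ; EC200 | 7 | 2.33 ; MA110 | 2 | 2 ; PH150 | 7 | 3.5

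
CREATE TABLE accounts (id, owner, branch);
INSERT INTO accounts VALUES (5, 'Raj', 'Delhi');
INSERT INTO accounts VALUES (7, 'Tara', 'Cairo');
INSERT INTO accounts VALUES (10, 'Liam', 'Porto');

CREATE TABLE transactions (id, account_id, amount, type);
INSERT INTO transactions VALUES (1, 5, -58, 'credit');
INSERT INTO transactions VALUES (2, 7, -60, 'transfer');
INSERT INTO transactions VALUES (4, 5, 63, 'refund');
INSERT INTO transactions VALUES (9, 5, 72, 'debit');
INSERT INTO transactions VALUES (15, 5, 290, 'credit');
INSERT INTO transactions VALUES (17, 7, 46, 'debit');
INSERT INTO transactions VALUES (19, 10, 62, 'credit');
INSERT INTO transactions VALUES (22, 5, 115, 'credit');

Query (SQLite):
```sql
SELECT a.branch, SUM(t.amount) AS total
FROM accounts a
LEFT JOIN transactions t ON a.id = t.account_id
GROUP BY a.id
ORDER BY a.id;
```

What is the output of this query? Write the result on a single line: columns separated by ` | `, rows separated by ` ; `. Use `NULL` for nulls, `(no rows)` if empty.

LEFT JOIN keeps every accounts row; unmatched ones get NULL for transactions columns.
Group by accounts.id and compute SUM(t.amount). SUM over an all-NULL group is NULL.
  5: ids {1, 4, 9, 15, 22} → SUM(t.amount)=482
  7: ids {2, 17} → SUM(t.amount)=-14
  10: ids {19} → SUM(t.amount)=62

Delhi | 482 ; Cairo | -14 ; Porto | 62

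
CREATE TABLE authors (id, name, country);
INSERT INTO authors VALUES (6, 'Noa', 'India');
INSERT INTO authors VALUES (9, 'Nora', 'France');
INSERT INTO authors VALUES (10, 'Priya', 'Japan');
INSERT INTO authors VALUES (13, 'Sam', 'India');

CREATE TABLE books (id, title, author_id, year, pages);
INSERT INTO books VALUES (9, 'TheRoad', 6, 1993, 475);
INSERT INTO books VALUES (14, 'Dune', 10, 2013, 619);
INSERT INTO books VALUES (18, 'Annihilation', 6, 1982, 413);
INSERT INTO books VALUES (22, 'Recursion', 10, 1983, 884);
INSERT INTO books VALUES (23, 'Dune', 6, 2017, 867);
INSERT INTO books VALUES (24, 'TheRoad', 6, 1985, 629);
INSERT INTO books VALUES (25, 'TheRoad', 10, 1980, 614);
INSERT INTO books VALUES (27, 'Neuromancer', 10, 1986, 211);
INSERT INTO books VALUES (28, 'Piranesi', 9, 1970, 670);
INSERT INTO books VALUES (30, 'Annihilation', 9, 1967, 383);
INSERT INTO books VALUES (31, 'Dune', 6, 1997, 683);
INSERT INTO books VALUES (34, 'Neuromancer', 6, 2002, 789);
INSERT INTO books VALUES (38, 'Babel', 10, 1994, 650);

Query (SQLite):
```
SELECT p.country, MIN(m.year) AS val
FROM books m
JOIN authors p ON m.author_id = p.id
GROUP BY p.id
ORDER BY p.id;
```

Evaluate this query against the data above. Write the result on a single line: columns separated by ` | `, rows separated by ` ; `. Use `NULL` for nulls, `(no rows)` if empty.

Join each books row to its authors via author_id.
Group joined rows by authors.id; compute MIN(m.year) per group.
  6: ids {9, 18, 23, 24, 31, 34} → MIN(m.year)=1982
  9: ids {28, 30} → MIN(m.year)=1967
  10: ids {14, 22, 25, 27, 38} → MIN(m.year)=1980

India | 1982 ; France | 1967 ; Japan | 1980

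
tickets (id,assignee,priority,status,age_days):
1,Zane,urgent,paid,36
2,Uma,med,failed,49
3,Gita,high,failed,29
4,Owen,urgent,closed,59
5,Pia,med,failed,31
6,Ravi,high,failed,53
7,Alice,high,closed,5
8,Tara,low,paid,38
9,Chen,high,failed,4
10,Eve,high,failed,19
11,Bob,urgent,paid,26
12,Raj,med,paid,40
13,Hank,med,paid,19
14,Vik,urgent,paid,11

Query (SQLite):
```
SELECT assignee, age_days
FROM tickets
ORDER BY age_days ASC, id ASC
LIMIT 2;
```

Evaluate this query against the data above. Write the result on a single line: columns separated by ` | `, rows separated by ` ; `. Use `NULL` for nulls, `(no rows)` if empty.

Chen | 4 ; Alice | 5

Sort by age_days asc, tiebreak id asc: (4, id=9), (5, id=7), (11, id=14), (19, id=10), (19, id=13) …. Take first 2.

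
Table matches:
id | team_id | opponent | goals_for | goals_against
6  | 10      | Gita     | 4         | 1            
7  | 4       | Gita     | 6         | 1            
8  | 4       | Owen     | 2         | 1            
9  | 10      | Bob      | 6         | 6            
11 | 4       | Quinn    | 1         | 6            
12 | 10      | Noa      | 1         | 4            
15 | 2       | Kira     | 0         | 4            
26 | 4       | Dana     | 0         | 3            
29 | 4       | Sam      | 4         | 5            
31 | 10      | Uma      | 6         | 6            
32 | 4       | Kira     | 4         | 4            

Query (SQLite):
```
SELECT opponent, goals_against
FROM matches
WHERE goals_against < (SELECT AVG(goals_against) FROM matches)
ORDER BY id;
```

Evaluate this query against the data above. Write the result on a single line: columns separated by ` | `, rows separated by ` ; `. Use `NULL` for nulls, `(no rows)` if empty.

Gita | 1 ; Gita | 1 ; Owen | 1 ; Dana | 3

Scalar subquery: AVG(goals_against) over all matches rows = 3.727273 (≈; comparison uses full precision).
Keep rows where goals_against < that value.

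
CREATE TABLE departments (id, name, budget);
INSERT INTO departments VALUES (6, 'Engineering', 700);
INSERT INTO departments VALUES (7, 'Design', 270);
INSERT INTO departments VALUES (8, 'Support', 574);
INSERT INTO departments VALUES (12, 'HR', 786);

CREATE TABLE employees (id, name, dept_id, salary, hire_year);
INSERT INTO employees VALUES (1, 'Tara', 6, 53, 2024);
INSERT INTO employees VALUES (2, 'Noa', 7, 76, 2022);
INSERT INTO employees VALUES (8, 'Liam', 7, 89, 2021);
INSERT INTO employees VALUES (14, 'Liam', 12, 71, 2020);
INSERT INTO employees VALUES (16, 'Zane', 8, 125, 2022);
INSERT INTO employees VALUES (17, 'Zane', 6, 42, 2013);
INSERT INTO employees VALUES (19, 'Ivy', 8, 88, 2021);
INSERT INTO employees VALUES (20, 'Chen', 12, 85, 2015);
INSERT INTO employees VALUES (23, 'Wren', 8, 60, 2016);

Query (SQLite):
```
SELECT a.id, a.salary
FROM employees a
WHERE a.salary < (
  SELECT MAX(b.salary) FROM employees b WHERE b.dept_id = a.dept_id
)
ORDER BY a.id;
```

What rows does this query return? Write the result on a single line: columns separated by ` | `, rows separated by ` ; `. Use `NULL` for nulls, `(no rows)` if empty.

2 | 76 ; 14 | 71 ; 17 | 42 ; 19 | 88 ; 23 | 60

For each employees row a, compute MAX(salary) over rows sharing a.dept_id.
Keep row a if a.salary < that per-group MAX.
  dept_id=6: MAX(salary) = 53
  dept_id=7: MAX(salary) = 89
  dept_id=8: MAX(salary) = 125
  dept_id=12: MAX(salary) = 85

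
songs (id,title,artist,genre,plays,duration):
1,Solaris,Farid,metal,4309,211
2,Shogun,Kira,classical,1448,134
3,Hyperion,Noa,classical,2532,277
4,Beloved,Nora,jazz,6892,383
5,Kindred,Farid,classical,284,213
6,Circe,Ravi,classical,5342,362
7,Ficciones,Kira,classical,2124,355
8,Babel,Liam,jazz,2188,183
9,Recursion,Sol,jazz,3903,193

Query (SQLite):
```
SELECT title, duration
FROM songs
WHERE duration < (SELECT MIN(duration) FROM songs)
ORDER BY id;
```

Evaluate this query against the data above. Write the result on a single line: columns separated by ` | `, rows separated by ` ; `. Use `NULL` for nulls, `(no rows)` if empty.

(no rows)

Scalar subquery: MIN(duration) over all songs rows = 134.
Keep rows where duration < that value.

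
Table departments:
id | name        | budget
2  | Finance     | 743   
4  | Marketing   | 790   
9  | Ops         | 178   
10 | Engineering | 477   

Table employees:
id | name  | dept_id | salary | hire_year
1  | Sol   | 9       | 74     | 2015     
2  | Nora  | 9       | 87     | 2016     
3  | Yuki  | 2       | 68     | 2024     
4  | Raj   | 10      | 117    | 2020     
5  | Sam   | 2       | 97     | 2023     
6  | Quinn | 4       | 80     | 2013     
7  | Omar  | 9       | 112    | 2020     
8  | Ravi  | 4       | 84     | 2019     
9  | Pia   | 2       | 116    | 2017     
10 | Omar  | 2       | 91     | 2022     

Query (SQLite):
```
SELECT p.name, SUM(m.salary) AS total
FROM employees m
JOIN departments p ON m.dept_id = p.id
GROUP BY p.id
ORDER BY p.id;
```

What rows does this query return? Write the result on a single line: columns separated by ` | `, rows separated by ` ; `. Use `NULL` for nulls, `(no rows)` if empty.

Finance | 372 ; Marketing | 164 ; Ops | 273 ; Engineering | 117

Join each employees row to its departments via dept_id.
Group joined rows by departments.id; compute SUM(m.salary) per group.
  2: ids {3, 5, 9, 10} → SUM(m.salary)=372
  4: ids {6, 8} → SUM(m.salary)=164
  9: ids {1, 2, 7} → SUM(m.salary)=273
  10: ids {4} → SUM(m.salary)=117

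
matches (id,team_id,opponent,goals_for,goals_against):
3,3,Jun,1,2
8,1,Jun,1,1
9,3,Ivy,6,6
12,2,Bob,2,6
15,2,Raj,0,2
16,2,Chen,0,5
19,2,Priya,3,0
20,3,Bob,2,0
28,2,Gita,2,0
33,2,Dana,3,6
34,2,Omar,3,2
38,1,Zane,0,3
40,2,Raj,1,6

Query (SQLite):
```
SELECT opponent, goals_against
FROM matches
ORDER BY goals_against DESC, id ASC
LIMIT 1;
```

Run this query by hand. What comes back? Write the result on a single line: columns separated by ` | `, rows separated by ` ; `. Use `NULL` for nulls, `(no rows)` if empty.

Sort by goals_against desc, tiebreak id asc: (6, id=9), (6, id=12), (6, id=33), (6, id=40) …. Take first 1.

Ivy | 6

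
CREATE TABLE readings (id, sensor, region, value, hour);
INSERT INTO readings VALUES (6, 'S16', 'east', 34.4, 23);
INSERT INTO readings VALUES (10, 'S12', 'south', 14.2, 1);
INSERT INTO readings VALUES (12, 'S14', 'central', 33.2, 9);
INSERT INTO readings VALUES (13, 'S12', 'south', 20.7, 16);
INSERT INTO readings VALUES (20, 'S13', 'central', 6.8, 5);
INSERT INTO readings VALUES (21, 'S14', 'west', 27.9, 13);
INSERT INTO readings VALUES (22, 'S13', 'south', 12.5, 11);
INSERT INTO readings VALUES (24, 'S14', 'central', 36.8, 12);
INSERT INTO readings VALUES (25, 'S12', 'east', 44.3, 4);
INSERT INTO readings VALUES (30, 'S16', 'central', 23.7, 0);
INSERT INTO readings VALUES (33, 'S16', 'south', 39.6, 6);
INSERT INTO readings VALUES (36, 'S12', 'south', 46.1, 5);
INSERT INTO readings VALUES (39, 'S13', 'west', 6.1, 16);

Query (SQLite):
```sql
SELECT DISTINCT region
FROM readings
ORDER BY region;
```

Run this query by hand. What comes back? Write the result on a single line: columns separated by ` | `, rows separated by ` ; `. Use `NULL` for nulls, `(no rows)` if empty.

central ; east ; south ; west

Collect distinct region values from readings.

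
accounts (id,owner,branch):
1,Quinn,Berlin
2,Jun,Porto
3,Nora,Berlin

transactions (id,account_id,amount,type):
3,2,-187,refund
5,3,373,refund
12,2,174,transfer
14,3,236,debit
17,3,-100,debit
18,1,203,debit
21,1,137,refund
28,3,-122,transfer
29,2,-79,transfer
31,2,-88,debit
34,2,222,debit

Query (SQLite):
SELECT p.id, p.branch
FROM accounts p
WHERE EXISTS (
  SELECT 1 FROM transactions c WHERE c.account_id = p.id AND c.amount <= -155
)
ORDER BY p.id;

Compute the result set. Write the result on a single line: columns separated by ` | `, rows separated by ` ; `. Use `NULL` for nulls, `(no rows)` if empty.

2 | Porto

For each accounts row, check whether any transactions with matching account_id has amount <= -155.
Keep rows where that is true.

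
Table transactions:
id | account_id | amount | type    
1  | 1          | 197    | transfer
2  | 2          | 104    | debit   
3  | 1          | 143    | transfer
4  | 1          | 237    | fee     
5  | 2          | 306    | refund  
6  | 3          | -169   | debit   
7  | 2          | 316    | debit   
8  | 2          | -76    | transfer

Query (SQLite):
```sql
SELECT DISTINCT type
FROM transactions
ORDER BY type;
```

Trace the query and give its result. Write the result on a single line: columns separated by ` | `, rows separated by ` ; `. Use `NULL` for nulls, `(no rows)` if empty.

Collect distinct type values from transactions.

debit ; fee ; refund ; transfer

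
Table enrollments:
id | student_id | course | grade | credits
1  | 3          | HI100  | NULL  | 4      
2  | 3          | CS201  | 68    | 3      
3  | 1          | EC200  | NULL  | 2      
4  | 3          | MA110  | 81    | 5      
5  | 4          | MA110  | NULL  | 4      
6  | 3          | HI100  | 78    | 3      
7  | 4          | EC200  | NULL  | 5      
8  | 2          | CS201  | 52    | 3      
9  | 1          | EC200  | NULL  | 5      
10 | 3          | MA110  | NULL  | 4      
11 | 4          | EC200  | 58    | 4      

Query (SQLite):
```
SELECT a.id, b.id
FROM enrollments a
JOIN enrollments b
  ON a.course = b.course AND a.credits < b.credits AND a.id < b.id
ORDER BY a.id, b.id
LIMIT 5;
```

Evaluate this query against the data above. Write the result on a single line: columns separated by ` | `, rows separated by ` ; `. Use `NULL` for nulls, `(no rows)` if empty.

3 | 7 ; 3 | 9 ; 3 | 11

Pairs (a,b) with same course, a.credits < b.credits, a.id < b.id.
course groups: CS201:{2,8} EC200:{3,7,9,11} HI100:{1,6} MA110:{4,5,10}
Ordered by (a.id, b.id); first 5.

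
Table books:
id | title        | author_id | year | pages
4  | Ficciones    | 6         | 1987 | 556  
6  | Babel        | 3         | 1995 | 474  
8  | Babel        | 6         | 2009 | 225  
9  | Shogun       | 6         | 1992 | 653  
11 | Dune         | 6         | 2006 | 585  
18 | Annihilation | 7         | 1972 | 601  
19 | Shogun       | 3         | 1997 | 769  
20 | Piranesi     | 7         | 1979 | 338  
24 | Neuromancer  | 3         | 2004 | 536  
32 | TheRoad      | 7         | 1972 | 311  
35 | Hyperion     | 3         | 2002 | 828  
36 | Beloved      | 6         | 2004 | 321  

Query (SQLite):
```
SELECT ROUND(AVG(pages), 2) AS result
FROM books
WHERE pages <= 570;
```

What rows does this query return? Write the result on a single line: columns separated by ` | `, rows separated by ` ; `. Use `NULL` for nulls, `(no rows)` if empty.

394.43

Rows where pages <= 570 → pages values: [556, 474, 225, 338, 536, 311, 321].
AVG = 2761 / 7 (rounded to 2 dp).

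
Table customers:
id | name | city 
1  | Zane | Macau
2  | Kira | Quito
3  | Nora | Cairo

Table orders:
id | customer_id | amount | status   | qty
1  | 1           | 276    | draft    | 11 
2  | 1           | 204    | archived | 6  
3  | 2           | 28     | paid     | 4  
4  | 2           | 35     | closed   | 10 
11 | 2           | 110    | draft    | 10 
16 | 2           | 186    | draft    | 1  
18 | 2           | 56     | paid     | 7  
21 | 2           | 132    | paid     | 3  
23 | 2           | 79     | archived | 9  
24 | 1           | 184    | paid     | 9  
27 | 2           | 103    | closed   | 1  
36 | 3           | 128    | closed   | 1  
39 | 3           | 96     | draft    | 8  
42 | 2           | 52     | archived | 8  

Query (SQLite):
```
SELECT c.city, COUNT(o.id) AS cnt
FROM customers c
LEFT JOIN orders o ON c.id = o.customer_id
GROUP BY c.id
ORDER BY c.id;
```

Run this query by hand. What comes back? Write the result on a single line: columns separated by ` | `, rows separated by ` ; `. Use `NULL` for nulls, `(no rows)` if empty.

LEFT JOIN keeps every customers row; unmatched ones get NULL for orders columns.
Group by customers.id and compute COUNT(o.id). COUNT(col) of an all-NULL group is 0.
  1: ids {1, 2, 24} → COUNT(o.id)=3
  2: ids {3, 4, 11, 16, 18, 21, 23, 27, 42} → COUNT(o.id)=9
  3: ids {36, 39} → COUNT(o.id)=2

Macau | 3 ; Quito | 9 ; Cairo | 2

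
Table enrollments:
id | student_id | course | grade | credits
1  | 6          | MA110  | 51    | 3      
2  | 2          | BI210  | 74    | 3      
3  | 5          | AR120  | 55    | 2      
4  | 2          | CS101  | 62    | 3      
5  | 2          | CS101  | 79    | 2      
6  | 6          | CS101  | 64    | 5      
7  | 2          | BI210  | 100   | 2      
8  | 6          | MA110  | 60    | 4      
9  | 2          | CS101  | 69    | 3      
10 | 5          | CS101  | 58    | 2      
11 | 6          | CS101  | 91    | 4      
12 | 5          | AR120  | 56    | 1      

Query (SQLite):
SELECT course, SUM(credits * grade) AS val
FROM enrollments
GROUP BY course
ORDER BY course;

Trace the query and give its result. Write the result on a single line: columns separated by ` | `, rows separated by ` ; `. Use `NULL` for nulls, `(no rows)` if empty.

For each row compute credits * grade.
Group by course; take SUM of the expression per group.
  AR120: ids {3, 12} → SUM(credits * grade)=166
  BI210: ids {2, 7} → SUM(credits * grade)=422
  CS101: ids {4, 5, 6, 9, 10, 11} → SUM(credits * grade)=1351
  MA110: ids {1, 8} → SUM(credits * grade)=393

AR120 | 166 ; BI210 | 422 ; CS101 | 1351 ; MA110 | 393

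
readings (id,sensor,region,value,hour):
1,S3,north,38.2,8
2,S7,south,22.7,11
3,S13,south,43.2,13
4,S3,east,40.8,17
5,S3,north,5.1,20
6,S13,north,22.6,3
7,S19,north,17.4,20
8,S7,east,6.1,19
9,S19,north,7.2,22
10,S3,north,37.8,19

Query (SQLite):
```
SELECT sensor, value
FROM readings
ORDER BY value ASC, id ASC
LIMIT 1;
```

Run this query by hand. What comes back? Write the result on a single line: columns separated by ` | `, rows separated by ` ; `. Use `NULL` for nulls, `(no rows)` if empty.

S3 | 5.1

Sort by value asc, tiebreak id asc: (5.1, id=5), (6.1, id=8), (7.2, id=9), (17.4, id=7) …. Take first 1.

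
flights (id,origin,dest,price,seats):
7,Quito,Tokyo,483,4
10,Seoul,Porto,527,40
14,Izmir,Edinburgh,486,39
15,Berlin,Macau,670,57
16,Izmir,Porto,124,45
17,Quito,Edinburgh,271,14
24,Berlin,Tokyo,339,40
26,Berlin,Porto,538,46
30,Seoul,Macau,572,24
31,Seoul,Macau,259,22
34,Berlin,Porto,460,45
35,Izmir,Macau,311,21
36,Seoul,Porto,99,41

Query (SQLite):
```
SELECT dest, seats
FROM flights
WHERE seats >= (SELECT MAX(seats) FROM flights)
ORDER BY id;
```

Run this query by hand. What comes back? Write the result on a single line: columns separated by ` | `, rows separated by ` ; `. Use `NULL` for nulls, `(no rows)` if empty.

Scalar subquery: MAX(seats) over all flights rows = 57.
Keep rows where seats >= that value.

Macau | 57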